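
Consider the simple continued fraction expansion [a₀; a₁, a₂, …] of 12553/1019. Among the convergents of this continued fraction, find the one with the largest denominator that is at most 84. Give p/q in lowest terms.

List convergents until the denominator exceeds the bound:
a_0 = 12: 12/1  (≤ bound)
a_1 = 3: 37/3  (≤ bound)
a_2 = 7: 271/22  (≤ bound)
a_3 = 2: 579/47  (≤ bound)
a_4 = 1: 850/69  (≤ bound)
a_5 = 1: 1429/116  (> 84, stop)

850/69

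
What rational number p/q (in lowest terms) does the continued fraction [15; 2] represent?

Collapse the nested fraction from the inside out:
Start with 2.
15 + 1/(2/1) = 15 + 1/2 = 31/2

31/2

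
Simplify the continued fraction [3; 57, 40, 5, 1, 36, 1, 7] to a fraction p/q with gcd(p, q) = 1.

12510346/4145881

Collapse the nested fraction from the inside out:
Start with 7.
1 + 1/(7/1) = 1 + 1/7 = 8/7
36 + 1/(8/7) = 36 + 7/8 = 295/8
1 + 1/(295/8) = 1 + 8/295 = 303/295
5 + 1/(303/295) = 5 + 295/303 = 1810/303
40 + 1/(1810/303) = 40 + 303/1810 = 72703/1810
57 + 1/(72703/1810) = 57 + 1810/72703 = 4145881/72703
3 + 1/(4145881/72703) = 3 + 72703/4145881 = 12510346/4145881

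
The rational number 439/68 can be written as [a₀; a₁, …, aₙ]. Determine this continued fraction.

⌊439/68⌋ = 6, remainder 31
⌊68/31⌋ = 2, remainder 6
⌊31/6⌋ = 5, remainder 1
⌊6/1⌋ = 6, remainder 0

[6; 2, 5, 6]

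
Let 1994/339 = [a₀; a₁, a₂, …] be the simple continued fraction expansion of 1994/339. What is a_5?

2

1994 = 5·339 + 299, so a_0 = 5
339 = 1·299 + 40, so a_1 = 1
299 = 7·40 + 19, so a_2 = 7
40 = 2·19 + 2, so a_3 = 2
19 = 9·2 + 1, so a_4 = 9
2 = 2·1 + 0, so a_5 = 2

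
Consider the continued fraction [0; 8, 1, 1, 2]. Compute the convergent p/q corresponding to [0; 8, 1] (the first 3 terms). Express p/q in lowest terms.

Start with 1.
8 + 1/(1/1) = 8 + 1/1 = 9/1
0 + 1/(9/1) = 0 + 1/9 = 1/9

1/9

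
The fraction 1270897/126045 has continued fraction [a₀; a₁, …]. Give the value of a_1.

Repeatedly divide and take the remainder:
1270897 ÷ 126045 → quotient 10, remainder 10447
126045 ÷ 10447 → quotient 12, remainder 681

12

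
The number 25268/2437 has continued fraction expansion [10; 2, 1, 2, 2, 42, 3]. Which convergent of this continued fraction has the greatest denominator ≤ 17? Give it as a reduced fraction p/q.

a_0 = 10: 10/1  (≤ bound)
a_1 = 2: 21/2  (≤ bound)
a_2 = 1: 31/3  (≤ bound)
a_3 = 2: 83/8  (≤ bound)
a_4 = 2: 197/19  (> 17, stop)

83/8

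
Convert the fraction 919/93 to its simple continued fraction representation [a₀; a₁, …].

Apply division with remainder until the remainder is 0:
919 ÷ 93 → quotient 9, remainder 82
93 ÷ 82 → quotient 1, remainder 11
82 ÷ 11 → quotient 7, remainder 5
11 ÷ 5 → quotient 2, remainder 1
5 ÷ 1 → quotient 5, remainder 0

[9; 1, 7, 2, 5]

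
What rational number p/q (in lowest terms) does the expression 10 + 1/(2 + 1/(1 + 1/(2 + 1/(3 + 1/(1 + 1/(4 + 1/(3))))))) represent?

5559/536

Start with 3.
4 + 1/(3/1) = 4 + 1/3 = 13/3
1 + 1/(13/3) = 1 + 3/13 = 16/13
3 + 1/(16/13) = 3 + 13/16 = 61/16
2 + 1/(61/16) = 2 + 16/61 = 138/61
1 + 1/(138/61) = 1 + 61/138 = 199/138
2 + 1/(199/138) = 2 + 138/199 = 536/199
10 + 1/(536/199) = 10 + 199/536 = 5559/536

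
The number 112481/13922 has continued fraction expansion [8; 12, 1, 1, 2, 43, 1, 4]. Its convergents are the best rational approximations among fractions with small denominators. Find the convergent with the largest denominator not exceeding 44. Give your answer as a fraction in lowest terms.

a_0 = 8: 8/1  (≤ bound)
a_1 = 12: 97/12  (≤ bound)
a_2 = 1: 105/13  (≤ bound)
a_3 = 1: 202/25  (≤ bound)
a_4 = 2: 509/63  (> 44, stop)

202/25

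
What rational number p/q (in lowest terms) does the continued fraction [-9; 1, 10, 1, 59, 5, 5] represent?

a_0 = -9: -9/1
a_1 = 1: -8/1
a_2 = 10: -89/11
a_3 = 1: -97/12
a_4 = 59: -5812/719
a_5 = 5: -29157/3607
a_6 = 5: -151597/18754

-151597/18754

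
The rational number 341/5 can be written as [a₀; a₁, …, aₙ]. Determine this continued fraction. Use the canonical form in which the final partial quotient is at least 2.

[68; 5]

Run the Euclidean algorithm, recording each quotient:
⌊341/5⌋ = 68, remainder 1
⌊5/1⌋ = 5, remainder 0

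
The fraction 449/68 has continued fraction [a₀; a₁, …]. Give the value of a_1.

1

449 ÷ 68 → quotient 6, remainder 41
68 ÷ 41 → quotient 1, remainder 27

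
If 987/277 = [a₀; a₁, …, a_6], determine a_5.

5

Apply division with remainder until the remainder is 0:
987 ÷ 277 → quotient 3, remainder 156
277 ÷ 156 → quotient 1, remainder 121
156 ÷ 121 → quotient 1, remainder 35
121 ÷ 35 → quotient 3, remainder 16
35 ÷ 16 → quotient 2, remainder 3
16 ÷ 3 → quotient 5, remainder 1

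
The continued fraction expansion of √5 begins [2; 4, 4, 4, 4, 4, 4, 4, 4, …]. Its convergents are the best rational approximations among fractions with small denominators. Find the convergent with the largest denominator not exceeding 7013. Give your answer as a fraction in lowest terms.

List convergents until the denominator exceeds the bound:
a_0 = 2: 2/1  (≤ bound)
a_1 = 4: 9/4  (≤ bound)
a_2 = 4: 38/17  (≤ bound)
a_3 = 4: 161/72  (≤ bound)
a_4 = 4: 682/305  (≤ bound)
a_5 = 4: 2889/1292  (≤ bound)
a_6 = 4: 12238/5473  (≤ bound)
a_7 = 4: 51841/23184  (> 7013, stop)

12238/5473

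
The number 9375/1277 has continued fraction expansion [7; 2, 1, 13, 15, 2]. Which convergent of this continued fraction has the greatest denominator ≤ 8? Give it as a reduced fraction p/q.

22/3

a_0 = 7: 7/1  (≤ bound)
a_1 = 2: 15/2  (≤ bound)
a_2 = 1: 22/3  (≤ bound)
a_3 = 13: 301/41  (> 8, stop)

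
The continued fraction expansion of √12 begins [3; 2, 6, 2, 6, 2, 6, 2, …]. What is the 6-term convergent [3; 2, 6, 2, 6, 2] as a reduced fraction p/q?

1351/390

Start with 2.
6 + 1/(2/1) = 6 + 1/2 = 13/2
2 + 1/(13/2) = 2 + 2/13 = 28/13
6 + 1/(28/13) = 6 + 13/28 = 181/28
2 + 1/(181/28) = 2 + 28/181 = 390/181
3 + 1/(390/181) = 3 + 181/390 = 1351/390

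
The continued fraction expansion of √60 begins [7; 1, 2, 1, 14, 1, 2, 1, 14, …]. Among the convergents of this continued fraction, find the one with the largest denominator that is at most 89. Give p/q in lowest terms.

List convergents until the denominator exceeds the bound:
a_0 = 7: 7/1  (≤ bound)
a_1 = 1: 8/1  (≤ bound)
a_2 = 2: 23/3  (≤ bound)
a_3 = 1: 31/4  (≤ bound)
a_4 = 14: 457/59  (≤ bound)
a_5 = 1: 488/63  (≤ bound)
a_6 = 2: 1433/185  (> 89, stop)

488/63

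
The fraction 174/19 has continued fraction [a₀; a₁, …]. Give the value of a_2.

3

Repeatedly divide and take the remainder:
174 = 9·19 + 3, so a_0 = 9
19 = 6·3 + 1, so a_1 = 6
3 = 3·1 + 0, so a_2 = 3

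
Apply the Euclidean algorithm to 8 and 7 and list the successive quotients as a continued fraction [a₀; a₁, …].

[1; 7]

⌊8/7⌋ = 1, remainder 1
⌊7/1⌋ = 7, remainder 0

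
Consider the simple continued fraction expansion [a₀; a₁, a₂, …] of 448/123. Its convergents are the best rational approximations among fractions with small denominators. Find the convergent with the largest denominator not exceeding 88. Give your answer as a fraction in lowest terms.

51/14

List convergents until the denominator exceeds the bound:
a_0 = 3: 3/1  (≤ bound)
a_1 = 1: 4/1  (≤ bound)
a_2 = 1: 7/2  (≤ bound)
a_3 = 1: 11/3  (≤ bound)
a_4 = 3: 40/11  (≤ bound)
a_5 = 1: 51/14  (≤ bound)
a_6 = 8: 448/123  (> 88, stop)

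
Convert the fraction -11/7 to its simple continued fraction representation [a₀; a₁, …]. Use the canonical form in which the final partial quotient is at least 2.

[-2; 2, 3]

-11 ÷ 7 → quotient -2, remainder 3
7 ÷ 3 → quotient 2, remainder 1
3 ÷ 1 → quotient 3, remainder 0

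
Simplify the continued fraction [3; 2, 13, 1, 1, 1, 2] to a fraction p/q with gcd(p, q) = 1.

787/226

a_0 = 3: 3/1
a_1 = 2: 7/2
a_2 = 13: 94/27
a_3 = 1: 101/29
a_4 = 1: 195/56
a_5 = 1: 296/85
a_6 = 2: 787/226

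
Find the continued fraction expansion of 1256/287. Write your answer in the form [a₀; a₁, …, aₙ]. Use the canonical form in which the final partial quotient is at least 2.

[4; 2, 1, 1, 1, 11, 3]

Run the Euclidean algorithm, recording each quotient:
⌊1256/287⌋ = 4, remainder 108
⌊287/108⌋ = 2, remainder 71
⌊108/71⌋ = 1, remainder 37
⌊71/37⌋ = 1, remainder 34
⌊37/34⌋ = 1, remainder 3
⌊34/3⌋ = 11, remainder 1
⌊3/1⌋ = 3, remainder 0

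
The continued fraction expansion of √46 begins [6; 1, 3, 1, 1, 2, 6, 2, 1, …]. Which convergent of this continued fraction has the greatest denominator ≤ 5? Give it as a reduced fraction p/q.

34/5

List convergents until the denominator exceeds the bound:
a_0 = 6: 6/1  (≤ bound)
a_1 = 1: 7/1  (≤ bound)
a_2 = 3: 27/4  (≤ bound)
a_3 = 1: 34/5  (≤ bound)
a_4 = 1: 61/9  (> 5, stop)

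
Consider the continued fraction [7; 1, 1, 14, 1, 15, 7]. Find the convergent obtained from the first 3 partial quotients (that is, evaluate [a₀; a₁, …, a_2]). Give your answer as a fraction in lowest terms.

Collapse the nested fraction from the inside out:
Start with 1.
1 + 1/(1/1) = 1 + 1/1 = 2/1
7 + 1/(2/1) = 7 + 1/2 = 15/2

15/2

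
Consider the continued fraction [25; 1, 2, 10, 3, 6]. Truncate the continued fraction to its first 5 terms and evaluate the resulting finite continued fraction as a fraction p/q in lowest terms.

2465/96

a_0 = 25: 25/1
a_1 = 1: 26/1
a_2 = 2: 77/3
a_3 = 10: 796/31
a_4 = 3: 2465/96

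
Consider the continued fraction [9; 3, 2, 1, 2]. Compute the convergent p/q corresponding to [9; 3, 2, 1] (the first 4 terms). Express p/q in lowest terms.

93/10

a_0 = 9: 9/1
a_1 = 3: 28/3
a_2 = 2: 65/7
a_3 = 1: 93/10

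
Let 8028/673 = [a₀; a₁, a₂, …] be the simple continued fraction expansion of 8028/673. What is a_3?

⌊8028/673⌋ = 11, remainder 625
⌊673/625⌋ = 1, remainder 48
⌊625/48⌋ = 13, remainder 1
⌊48/1⌋ = 48, remainder 0

48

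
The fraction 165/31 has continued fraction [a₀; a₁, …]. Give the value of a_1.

3

165 ÷ 31 → quotient 5, remainder 10
31 ÷ 10 → quotient 3, remainder 1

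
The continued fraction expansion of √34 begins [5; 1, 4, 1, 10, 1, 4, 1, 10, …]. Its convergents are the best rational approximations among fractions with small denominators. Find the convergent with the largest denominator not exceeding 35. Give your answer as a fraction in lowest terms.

35/6

List convergents until the denominator exceeds the bound:
a_0 = 5: 5/1  (≤ bound)
a_1 = 1: 6/1  (≤ bound)
a_2 = 4: 29/5  (≤ bound)
a_3 = 1: 35/6  (≤ bound)
a_4 = 10: 379/65  (> 35, stop)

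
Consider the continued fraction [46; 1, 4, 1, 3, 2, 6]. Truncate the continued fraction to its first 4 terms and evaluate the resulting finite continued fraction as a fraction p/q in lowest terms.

a_0 = 46: 46/1
a_1 = 1: 47/1
a_2 = 4: 234/5
a_3 = 1: 281/6

281/6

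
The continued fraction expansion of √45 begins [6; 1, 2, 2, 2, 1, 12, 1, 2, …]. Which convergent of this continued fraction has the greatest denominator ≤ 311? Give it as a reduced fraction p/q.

List convergents until the denominator exceeds the bound:
a_0 = 6: 6/1  (≤ bound)
a_1 = 1: 7/1  (≤ bound)
a_2 = 2: 20/3  (≤ bound)
a_3 = 2: 47/7  (≤ bound)
a_4 = 2: 114/17  (≤ bound)
a_5 = 1: 161/24  (≤ bound)
a_6 = 12: 2046/305  (≤ bound)
a_7 = 1: 2207/329  (> 311, stop)

2046/305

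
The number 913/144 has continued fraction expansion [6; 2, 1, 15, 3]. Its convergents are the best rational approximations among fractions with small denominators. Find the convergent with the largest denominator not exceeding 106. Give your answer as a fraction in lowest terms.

298/47

a_0 = 6: 6/1  (≤ bound)
a_1 = 2: 13/2  (≤ bound)
a_2 = 1: 19/3  (≤ bound)
a_3 = 15: 298/47  (≤ bound)
a_4 = 3: 913/144  (> 106, stop)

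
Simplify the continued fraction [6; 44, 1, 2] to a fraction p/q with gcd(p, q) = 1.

Compute successive convergents:
a_0 = 6: 6/1
a_1 = 44: 265/44
a_2 = 1: 271/45
a_3 = 2: 807/134

807/134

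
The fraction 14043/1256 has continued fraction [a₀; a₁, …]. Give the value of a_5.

15

Repeatedly divide and take the remainder:
14043 ÷ 1256 → quotient 11, remainder 227
1256 ÷ 227 → quotient 5, remainder 121
227 ÷ 121 → quotient 1, remainder 106
121 ÷ 106 → quotient 1, remainder 15
106 ÷ 15 → quotient 7, remainder 1
15 ÷ 1 → quotient 15, remainder 0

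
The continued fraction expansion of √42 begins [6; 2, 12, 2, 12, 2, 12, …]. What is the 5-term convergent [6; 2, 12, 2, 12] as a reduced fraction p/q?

Start with 12.
2 + 1/(12/1) = 2 + 1/12 = 25/12
12 + 1/(25/12) = 12 + 12/25 = 312/25
2 + 1/(312/25) = 2 + 25/312 = 649/312
6 + 1/(649/312) = 6 + 312/649 = 4206/649

4206/649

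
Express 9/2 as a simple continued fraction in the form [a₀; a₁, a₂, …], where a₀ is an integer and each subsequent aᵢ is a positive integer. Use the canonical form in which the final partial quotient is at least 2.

[4; 2]

9 = 4·2 + 1, so a_0 = 4
2 = 2·1 + 0, so a_1 = 2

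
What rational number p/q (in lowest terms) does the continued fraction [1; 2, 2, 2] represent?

17/12

Use the convergent recurrence hₖ = aₖ·hₖ₋₁ + hₖ₋₂ (and likewise for the denominators kₖ):
a_0 = 1: 1/1
a_1 = 2: 3/2
a_2 = 2: 7/5
a_3 = 2: 17/12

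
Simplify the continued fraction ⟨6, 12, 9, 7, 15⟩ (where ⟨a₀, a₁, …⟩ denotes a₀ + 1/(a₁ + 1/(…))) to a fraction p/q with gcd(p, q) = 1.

71373/11734

Work from the innermost term outward:
Start with 15.
7 + 1/(15/1) = 7 + 1/15 = 106/15
9 + 1/(106/15) = 9 + 15/106 = 969/106
12 + 1/(969/106) = 12 + 106/969 = 11734/969
6 + 1/(11734/969) = 6 + 969/11734 = 71373/11734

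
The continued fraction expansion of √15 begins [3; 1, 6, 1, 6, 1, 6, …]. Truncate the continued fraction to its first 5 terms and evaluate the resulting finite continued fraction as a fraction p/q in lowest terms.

213/55

a_0 = 3: 3/1
a_1 = 1: 4/1
a_2 = 6: 27/7
a_3 = 1: 31/8
a_4 = 6: 213/55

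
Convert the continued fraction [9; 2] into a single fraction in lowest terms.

19/2

Starting at the tail and folding back:
Start with 2.
9 + 1/(2/1) = 9 + 1/2 = 19/2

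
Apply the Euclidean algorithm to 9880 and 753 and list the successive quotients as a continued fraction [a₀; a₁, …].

9880 = 13·753 + 91, so a_0 = 13
753 = 8·91 + 25, so a_1 = 8
91 = 3·25 + 16, so a_2 = 3
25 = 1·16 + 9, so a_3 = 1
16 = 1·9 + 7, so a_4 = 1
9 = 1·7 + 2, so a_5 = 1
7 = 3·2 + 1, so a_6 = 3
2 = 2·1 + 0, so a_7 = 2

[13; 8, 3, 1, 1, 1, 3, 2]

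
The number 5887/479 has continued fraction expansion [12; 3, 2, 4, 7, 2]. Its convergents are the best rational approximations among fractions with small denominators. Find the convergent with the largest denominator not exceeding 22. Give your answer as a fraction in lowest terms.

List convergents until the denominator exceeds the bound:
a_0 = 12: 12/1  (≤ bound)
a_1 = 3: 37/3  (≤ bound)
a_2 = 2: 86/7  (≤ bound)
a_3 = 4: 381/31  (> 22, stop)

86/7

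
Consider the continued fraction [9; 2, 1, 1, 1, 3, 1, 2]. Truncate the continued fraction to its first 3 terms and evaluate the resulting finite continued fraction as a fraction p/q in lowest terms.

28/3

Compute successive convergents:
a_0 = 9: 9/1
a_1 = 2: 19/2
a_2 = 1: 28/3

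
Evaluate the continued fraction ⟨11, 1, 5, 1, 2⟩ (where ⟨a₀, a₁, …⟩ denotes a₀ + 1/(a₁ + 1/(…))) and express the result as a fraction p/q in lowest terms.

237/20

Start with 2.
1 + 1/(2/1) = 1 + 1/2 = 3/2
5 + 1/(3/2) = 5 + 2/3 = 17/3
1 + 1/(17/3) = 1 + 3/17 = 20/17
11 + 1/(20/17) = 11 + 17/20 = 237/20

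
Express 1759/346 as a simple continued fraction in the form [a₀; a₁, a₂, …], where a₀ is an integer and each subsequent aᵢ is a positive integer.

[5; 11, 1, 13, 2]

Run the Euclidean algorithm, recording each quotient:
1759 ÷ 346 → quotient 5, remainder 29
346 ÷ 29 → quotient 11, remainder 27
29 ÷ 27 → quotient 1, remainder 2
27 ÷ 2 → quotient 13, remainder 1
2 ÷ 1 → quotient 2, remainder 0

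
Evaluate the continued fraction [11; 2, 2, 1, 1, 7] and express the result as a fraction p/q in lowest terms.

1039/91

Compute successive convergents:
a_0 = 11: 11/1
a_1 = 2: 23/2
a_2 = 2: 57/5
a_3 = 1: 80/7
a_4 = 1: 137/12
a_5 = 7: 1039/91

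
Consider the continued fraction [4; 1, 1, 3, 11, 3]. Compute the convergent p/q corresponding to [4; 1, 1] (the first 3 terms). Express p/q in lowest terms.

Start with 1.
1 + 1/(1/1) = 1 + 1/1 = 2/1
4 + 1/(2/1) = 4 + 1/2 = 9/2

9/2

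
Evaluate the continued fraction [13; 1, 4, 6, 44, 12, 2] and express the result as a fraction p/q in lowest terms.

473381/34287

Start with 2.
12 + 1/(2/1) = 12 + 1/2 = 25/2
44 + 1/(25/2) = 44 + 2/25 = 1102/25
6 + 1/(1102/25) = 6 + 25/1102 = 6637/1102
4 + 1/(6637/1102) = 4 + 1102/6637 = 27650/6637
1 + 1/(27650/6637) = 1 + 6637/27650 = 34287/27650
13 + 1/(34287/27650) = 13 + 27650/34287 = 473381/34287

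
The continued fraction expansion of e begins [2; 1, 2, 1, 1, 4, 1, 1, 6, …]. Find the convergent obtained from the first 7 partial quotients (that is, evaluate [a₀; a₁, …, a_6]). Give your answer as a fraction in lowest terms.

106/39

Start with 1.
4 + 1/(1/1) = 4 + 1/1 = 5/1
1 + 1/(5/1) = 1 + 1/5 = 6/5
1 + 1/(6/5) = 1 + 5/6 = 11/6
2 + 1/(11/6) = 2 + 6/11 = 28/11
1 + 1/(28/11) = 1 + 11/28 = 39/28
2 + 1/(39/28) = 2 + 28/39 = 106/39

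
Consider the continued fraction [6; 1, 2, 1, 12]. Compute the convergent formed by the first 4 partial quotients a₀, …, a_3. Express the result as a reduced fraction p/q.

27/4

a_0 = 6: 6/1
a_1 = 1: 7/1
a_2 = 2: 20/3
a_3 = 1: 27/4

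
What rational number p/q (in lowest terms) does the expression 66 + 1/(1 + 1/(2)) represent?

a_0 = 66: 66/1
a_1 = 1: 67/1
a_2 = 2: 200/3

200/3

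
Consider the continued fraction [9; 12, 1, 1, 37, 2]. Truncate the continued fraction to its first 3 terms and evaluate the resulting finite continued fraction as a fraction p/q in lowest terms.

118/13

Start with 1.
12 + 1/(1/1) = 12 + 1/1 = 13/1
9 + 1/(13/1) = 9 + 1/13 = 118/13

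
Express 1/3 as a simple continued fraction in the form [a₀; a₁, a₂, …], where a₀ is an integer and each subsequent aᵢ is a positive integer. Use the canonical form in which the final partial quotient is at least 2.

⌊1/3⌋ = 0, remainder 1
⌊3/1⌋ = 3, remainder 0

[0; 3]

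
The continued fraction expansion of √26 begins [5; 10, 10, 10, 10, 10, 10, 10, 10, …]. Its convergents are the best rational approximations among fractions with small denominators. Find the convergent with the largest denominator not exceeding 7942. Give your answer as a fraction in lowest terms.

a_0 = 5: 5/1  (≤ bound)
a_1 = 10: 51/10  (≤ bound)
a_2 = 10: 515/101  (≤ bound)
a_3 = 10: 5201/1020  (≤ bound)
a_4 = 10: 52525/10301  (> 7942, stop)

5201/1020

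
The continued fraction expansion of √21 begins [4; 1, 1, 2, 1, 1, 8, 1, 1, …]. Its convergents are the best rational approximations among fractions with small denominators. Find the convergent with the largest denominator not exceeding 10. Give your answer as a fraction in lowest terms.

a_0 = 4: 4/1  (≤ bound)
a_1 = 1: 5/1  (≤ bound)
a_2 = 1: 9/2  (≤ bound)
a_3 = 2: 23/5  (≤ bound)
a_4 = 1: 32/7  (≤ bound)
a_5 = 1: 55/12  (> 10, stop)

32/7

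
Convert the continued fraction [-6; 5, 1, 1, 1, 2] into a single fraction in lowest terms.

-262/45

Use the convergent recurrence hₖ = aₖ·hₖ₋₁ + hₖ₋₂ (and likewise for the denominators kₖ):
a_0 = -6: -6/1
a_1 = 5: -29/5
a_2 = 1: -35/6
a_3 = 1: -64/11
a_4 = 1: -99/17
a_5 = 2: -262/45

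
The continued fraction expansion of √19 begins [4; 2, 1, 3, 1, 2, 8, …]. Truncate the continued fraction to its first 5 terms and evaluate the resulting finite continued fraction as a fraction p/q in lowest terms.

61/14

a_0 = 4: 4/1
a_1 = 2: 9/2
a_2 = 1: 13/3
a_3 = 3: 48/11
a_4 = 1: 61/14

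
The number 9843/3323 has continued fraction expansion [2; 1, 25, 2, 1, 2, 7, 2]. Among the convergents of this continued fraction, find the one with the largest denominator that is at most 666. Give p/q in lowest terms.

625/211

a_0 = 2: 2/1  (≤ bound)
a_1 = 1: 3/1  (≤ bound)
a_2 = 25: 77/26  (≤ bound)
a_3 = 2: 157/53  (≤ bound)
a_4 = 1: 234/79  (≤ bound)
a_5 = 2: 625/211  (≤ bound)
a_6 = 7: 4609/1556  (> 666, stop)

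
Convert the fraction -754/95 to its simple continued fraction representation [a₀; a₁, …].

Run the Euclidean algorithm, recording each quotient:
-754 ÷ 95 → quotient -8, remainder 6
95 ÷ 6 → quotient 15, remainder 5
6 ÷ 5 → quotient 1, remainder 1
5 ÷ 1 → quotient 5, remainder 0

[-8; 15, 1, 5]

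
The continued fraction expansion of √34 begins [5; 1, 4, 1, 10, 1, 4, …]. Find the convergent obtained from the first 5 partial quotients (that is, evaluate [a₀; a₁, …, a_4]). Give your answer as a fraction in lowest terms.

Start with 10.
1 + 1/(10/1) = 1 + 1/10 = 11/10
4 + 1/(11/10) = 4 + 10/11 = 54/11
1 + 1/(54/11) = 1 + 11/54 = 65/54
5 + 1/(65/54) = 5 + 54/65 = 379/65

379/65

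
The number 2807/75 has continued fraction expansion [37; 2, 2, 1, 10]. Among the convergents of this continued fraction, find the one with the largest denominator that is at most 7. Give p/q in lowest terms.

List convergents until the denominator exceeds the bound:
a_0 = 37: 37/1  (≤ bound)
a_1 = 2: 75/2  (≤ bound)
a_2 = 2: 187/5  (≤ bound)
a_3 = 1: 262/7  (≤ bound)
a_4 = 10: 2807/75  (> 7, stop)

262/7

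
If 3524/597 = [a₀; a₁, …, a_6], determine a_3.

3

Run the Euclidean algorithm, recording each quotient:
3524 = 5·597 + 539, so a_0 = 5
597 = 1·539 + 58, so a_1 = 1
539 = 9·58 + 17, so a_2 = 9
58 = 3·17 + 7, so a_3 = 3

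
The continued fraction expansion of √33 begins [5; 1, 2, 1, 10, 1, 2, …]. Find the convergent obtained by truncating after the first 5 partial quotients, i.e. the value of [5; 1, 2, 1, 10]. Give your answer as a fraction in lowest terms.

247/43

Start with 10.
1 + 1/(10/1) = 1 + 1/10 = 11/10
2 + 1/(11/10) = 2 + 10/11 = 32/11
1 + 1/(32/11) = 1 + 11/32 = 43/32
5 + 1/(43/32) = 5 + 32/43 = 247/43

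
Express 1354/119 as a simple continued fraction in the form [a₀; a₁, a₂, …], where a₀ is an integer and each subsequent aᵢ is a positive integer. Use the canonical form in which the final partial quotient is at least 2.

Apply division with remainder until the remainder is 0:
⌊1354/119⌋ = 11, remainder 45
⌊119/45⌋ = 2, remainder 29
⌊45/29⌋ = 1, remainder 16
⌊29/16⌋ = 1, remainder 13
⌊16/13⌋ = 1, remainder 3
⌊13/3⌋ = 4, remainder 1
⌊3/1⌋ = 3, remainder 0

[11; 2, 1, 1, 1, 4, 3]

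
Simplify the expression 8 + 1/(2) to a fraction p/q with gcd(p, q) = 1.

17/2

Start with 2.
8 + 1/(2/1) = 8 + 1/2 = 17/2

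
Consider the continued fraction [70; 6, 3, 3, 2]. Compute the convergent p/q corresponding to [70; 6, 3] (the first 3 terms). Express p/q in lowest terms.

Start with 3.
6 + 1/(3/1) = 6 + 1/3 = 19/3
70 + 1/(19/3) = 70 + 3/19 = 1333/19

1333/19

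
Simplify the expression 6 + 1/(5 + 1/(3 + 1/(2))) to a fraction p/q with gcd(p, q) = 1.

229/37

a_0 = 6: 6/1
a_1 = 5: 31/5
a_2 = 3: 99/16
a_3 = 2: 229/37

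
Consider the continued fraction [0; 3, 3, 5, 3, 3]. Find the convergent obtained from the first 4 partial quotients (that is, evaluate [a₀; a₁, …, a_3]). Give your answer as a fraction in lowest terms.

16/53

Build up convergents one term at a time:
a_0 = 0: 0/1
a_1 = 3: 1/3
a_2 = 3: 3/10
a_3 = 5: 16/53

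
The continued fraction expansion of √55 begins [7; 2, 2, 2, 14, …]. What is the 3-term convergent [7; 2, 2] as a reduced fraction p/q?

37/5

Start with 2.
2 + 1/(2/1) = 2 + 1/2 = 5/2
7 + 1/(5/2) = 7 + 2/5 = 37/5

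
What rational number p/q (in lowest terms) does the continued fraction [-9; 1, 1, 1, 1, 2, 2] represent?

Start with 2.
2 + 1/(2/1) = 2 + 1/2 = 5/2
1 + 1/(5/2) = 1 + 2/5 = 7/5
1 + 1/(7/5) = 1 + 5/7 = 12/7
1 + 1/(12/7) = 1 + 7/12 = 19/12
1 + 1/(19/12) = 1 + 12/19 = 31/19
-9 + 1/(31/19) = -9 + 19/31 = -260/31

-260/31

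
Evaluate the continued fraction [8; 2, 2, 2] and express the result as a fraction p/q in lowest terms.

Start with 2.
2 + 1/(2/1) = 2 + 1/2 = 5/2
2 + 1/(5/2) = 2 + 2/5 = 12/5
8 + 1/(12/5) = 8 + 5/12 = 101/12

101/12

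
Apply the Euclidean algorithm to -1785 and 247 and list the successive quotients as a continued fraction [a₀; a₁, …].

Run the Euclidean algorithm, recording each quotient:
-1785 = -8·247 + 191, so a_0 = -8
247 = 1·191 + 56, so a_1 = 1
191 = 3·56 + 23, so a_2 = 3
56 = 2·23 + 10, so a_3 = 2
23 = 2·10 + 3, so a_4 = 2
10 = 3·3 + 1, so a_5 = 3
3 = 3·1 + 0, so a_6 = 3

[-8; 1, 3, 2, 2, 3, 3]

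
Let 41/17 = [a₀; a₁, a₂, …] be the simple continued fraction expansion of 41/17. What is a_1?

2

41 = 2·17 + 7, so a_0 = 2
17 = 2·7 + 3, so a_1 = 2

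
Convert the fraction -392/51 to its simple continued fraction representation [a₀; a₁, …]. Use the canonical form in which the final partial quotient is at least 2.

⌊-392/51⌋ = -8, remainder 16
⌊51/16⌋ = 3, remainder 3
⌊16/3⌋ = 5, remainder 1
⌊3/1⌋ = 3, remainder 0

[-8; 3, 5, 3]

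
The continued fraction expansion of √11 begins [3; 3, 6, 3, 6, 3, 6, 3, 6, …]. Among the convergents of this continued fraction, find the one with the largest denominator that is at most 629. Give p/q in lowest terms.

1257/379

a_0 = 3: 3/1  (≤ bound)
a_1 = 3: 10/3  (≤ bound)
a_2 = 6: 63/19  (≤ bound)
a_3 = 3: 199/60  (≤ bound)
a_4 = 6: 1257/379  (≤ bound)
a_5 = 3: 3970/1197  (> 629, stop)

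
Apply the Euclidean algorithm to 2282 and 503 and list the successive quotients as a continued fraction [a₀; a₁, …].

2282 ÷ 503 → quotient 4, remainder 270
503 ÷ 270 → quotient 1, remainder 233
270 ÷ 233 → quotient 1, remainder 37
233 ÷ 37 → quotient 6, remainder 11
37 ÷ 11 → quotient 3, remainder 4
11 ÷ 4 → quotient 2, remainder 3
4 ÷ 3 → quotient 1, remainder 1
3 ÷ 1 → quotient 3, remainder 0

[4; 1, 1, 6, 3, 2, 1, 3]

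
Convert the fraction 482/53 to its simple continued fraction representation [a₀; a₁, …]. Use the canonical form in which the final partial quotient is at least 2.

482 = 9·53 + 5, so a_0 = 9
53 = 10·5 + 3, so a_1 = 10
5 = 1·3 + 2, so a_2 = 1
3 = 1·2 + 1, so a_3 = 1
2 = 2·1 + 0, so a_4 = 2

[9; 10, 1, 1, 2]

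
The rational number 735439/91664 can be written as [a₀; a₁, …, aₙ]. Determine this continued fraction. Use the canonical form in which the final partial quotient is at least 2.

[8; 43, 10, 2, 10, 1, 3, 2]

735439 = 8·91664 + 2127, so a_0 = 8
91664 = 43·2127 + 203, so a_1 = 43
2127 = 10·203 + 97, so a_2 = 10
203 = 2·97 + 9, so a_3 = 2
97 = 10·9 + 7, so a_4 = 10
9 = 1·7 + 2, so a_5 = 1
7 = 3·2 + 1, so a_6 = 3
2 = 2·1 + 0, so a_7 = 2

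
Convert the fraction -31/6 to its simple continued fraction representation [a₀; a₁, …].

-31 ÷ 6 → quotient -6, remainder 5
6 ÷ 5 → quotient 1, remainder 1
5 ÷ 1 → quotient 5, remainder 0

[-6; 1, 5]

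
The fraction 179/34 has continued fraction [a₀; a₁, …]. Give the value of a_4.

2

179 ÷ 34 → quotient 5, remainder 9
34 ÷ 9 → quotient 3, remainder 7
9 ÷ 7 → quotient 1, remainder 2
7 ÷ 2 → quotient 3, remainder 1
2 ÷ 1 → quotient 2, remainder 0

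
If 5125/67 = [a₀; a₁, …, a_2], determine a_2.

Apply division with remainder until the remainder is 0:
5125 ÷ 67 → quotient 76, remainder 33
67 ÷ 33 → quotient 2, remainder 1
33 ÷ 1 → quotient 33, remainder 0

33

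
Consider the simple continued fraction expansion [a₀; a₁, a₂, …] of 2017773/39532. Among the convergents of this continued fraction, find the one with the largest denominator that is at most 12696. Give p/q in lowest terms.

a_0 = 51: 51/1  (≤ bound)
a_1 = 24: 1225/24  (≤ bound)
a_2 = 11: 13526/265  (≤ bound)
a_3 = 11: 150011/2939  (≤ bound)
a_4 = 2: 313548/6143  (≤ bound)
a_5 = 1: 463559/9082  (≤ bound)
a_6 = 1: 777107/15225  (> 12696, stop)

463559/9082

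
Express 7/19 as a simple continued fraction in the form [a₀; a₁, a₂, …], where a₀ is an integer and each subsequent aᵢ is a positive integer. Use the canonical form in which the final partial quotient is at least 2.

⌊7/19⌋ = 0, remainder 7
⌊19/7⌋ = 2, remainder 5
⌊7/5⌋ = 1, remainder 2
⌊5/2⌋ = 2, remainder 1
⌊2/1⌋ = 2, remainder 0

[0; 2, 1, 2, 2]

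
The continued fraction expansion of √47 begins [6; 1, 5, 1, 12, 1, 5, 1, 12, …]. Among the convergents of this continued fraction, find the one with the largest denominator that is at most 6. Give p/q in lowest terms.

41/6

a_0 = 6: 6/1  (≤ bound)
a_1 = 1: 7/1  (≤ bound)
a_2 = 5: 41/6  (≤ bound)
a_3 = 1: 48/7  (> 6, stop)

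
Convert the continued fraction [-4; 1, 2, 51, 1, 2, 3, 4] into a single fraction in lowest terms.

-22359/6712

Use the convergent recurrence hₖ = aₖ·hₖ₋₁ + hₖ₋₂ (and likewise for the denominators kₖ):
a_0 = -4: -4/1
a_1 = 1: -3/1
a_2 = 2: -10/3
a_3 = 51: -513/154
a_4 = 1: -523/157
a_5 = 2: -1559/468
a_6 = 3: -5200/1561
a_7 = 4: -22359/6712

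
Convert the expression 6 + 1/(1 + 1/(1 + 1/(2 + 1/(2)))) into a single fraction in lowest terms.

79/12

Start with 2.
2 + 1/(2/1) = 2 + 1/2 = 5/2
1 + 1/(5/2) = 1 + 2/5 = 7/5
1 + 1/(7/5) = 1 + 5/7 = 12/7
6 + 1/(12/7) = 6 + 7/12 = 79/12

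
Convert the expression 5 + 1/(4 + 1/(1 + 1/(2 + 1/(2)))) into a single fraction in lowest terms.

Starting at the tail and folding back:
Start with 2.
2 + 1/(2/1) = 2 + 1/2 = 5/2
1 + 1/(5/2) = 1 + 2/5 = 7/5
4 + 1/(7/5) = 4 + 5/7 = 33/7
5 + 1/(33/7) = 5 + 7/33 = 172/33

172/33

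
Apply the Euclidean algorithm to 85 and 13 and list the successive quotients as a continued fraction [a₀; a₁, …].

[6; 1, 1, 6]

85 = 6·13 + 7, so a_0 = 6
13 = 1·7 + 6, so a_1 = 1
7 = 1·6 + 1, so a_2 = 1
6 = 6·1 + 0, so a_3 = 6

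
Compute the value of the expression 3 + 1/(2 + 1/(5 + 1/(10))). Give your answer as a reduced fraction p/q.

387/112

Start with 10.
5 + 1/(10/1) = 5 + 1/10 = 51/10
2 + 1/(51/10) = 2 + 10/51 = 112/51
3 + 1/(112/51) = 3 + 51/112 = 387/112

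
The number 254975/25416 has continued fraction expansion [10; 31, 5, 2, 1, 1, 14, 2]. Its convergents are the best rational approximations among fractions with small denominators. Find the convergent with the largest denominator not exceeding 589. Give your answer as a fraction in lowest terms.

5006/499

a_0 = 10: 10/1  (≤ bound)
a_1 = 31: 311/31  (≤ bound)
a_2 = 5: 1565/156  (≤ bound)
a_3 = 2: 3441/343  (≤ bound)
a_4 = 1: 5006/499  (≤ bound)
a_5 = 1: 8447/842  (> 589, stop)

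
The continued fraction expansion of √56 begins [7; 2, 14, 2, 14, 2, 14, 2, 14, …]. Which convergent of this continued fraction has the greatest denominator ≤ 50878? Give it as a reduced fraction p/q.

List convergents until the denominator exceeds the bound:
a_0 = 7: 7/1  (≤ bound)
a_1 = 2: 15/2  (≤ bound)
a_2 = 14: 217/29  (≤ bound)
a_3 = 2: 449/60  (≤ bound)
a_4 = 14: 6503/869  (≤ bound)
a_5 = 2: 13455/1798  (≤ bound)
a_6 = 14: 194873/26041  (≤ bound)
a_7 = 2: 403201/53880  (> 50878, stop)

194873/26041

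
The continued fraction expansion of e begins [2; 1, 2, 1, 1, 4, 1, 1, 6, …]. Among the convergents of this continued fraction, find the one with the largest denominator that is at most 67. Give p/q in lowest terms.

106/39

a_0 = 2: 2/1  (≤ bound)
a_1 = 1: 3/1  (≤ bound)
a_2 = 2: 8/3  (≤ bound)
a_3 = 1: 11/4  (≤ bound)
a_4 = 1: 19/7  (≤ bound)
a_5 = 4: 87/32  (≤ bound)
a_6 = 1: 106/39  (≤ bound)
a_7 = 1: 193/71  (> 67, stop)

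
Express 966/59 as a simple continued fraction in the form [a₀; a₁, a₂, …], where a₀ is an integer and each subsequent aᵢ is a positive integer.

[16; 2, 1, 2, 7]

966 ÷ 59 → quotient 16, remainder 22
59 ÷ 22 → quotient 2, remainder 15
22 ÷ 15 → quotient 1, remainder 7
15 ÷ 7 → quotient 2, remainder 1
7 ÷ 1 → quotient 7, remainder 0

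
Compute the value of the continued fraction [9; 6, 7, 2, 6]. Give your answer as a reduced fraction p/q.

Start with 6.
2 + 1/(6/1) = 2 + 1/6 = 13/6
7 + 1/(13/6) = 7 + 6/13 = 97/13
6 + 1/(97/13) = 6 + 13/97 = 595/97
9 + 1/(595/97) = 9 + 97/595 = 5452/595

5452/595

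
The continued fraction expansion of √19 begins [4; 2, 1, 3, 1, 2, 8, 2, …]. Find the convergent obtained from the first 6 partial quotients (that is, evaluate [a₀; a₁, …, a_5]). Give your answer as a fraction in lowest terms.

Compute successive convergents:
a_0 = 4: 4/1
a_1 = 2: 9/2
a_2 = 1: 13/3
a_3 = 3: 48/11
a_4 = 1: 61/14
a_5 = 2: 170/39

170/39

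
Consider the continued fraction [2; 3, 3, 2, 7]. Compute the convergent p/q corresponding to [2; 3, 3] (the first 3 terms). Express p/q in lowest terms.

23/10

a_0 = 2: 2/1
a_1 = 3: 7/3
a_2 = 3: 23/10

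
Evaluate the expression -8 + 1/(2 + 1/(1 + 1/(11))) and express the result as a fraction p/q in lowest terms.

a_0 = -8: -8/1
a_1 = 2: -15/2
a_2 = 1: -23/3
a_3 = 11: -268/35

-268/35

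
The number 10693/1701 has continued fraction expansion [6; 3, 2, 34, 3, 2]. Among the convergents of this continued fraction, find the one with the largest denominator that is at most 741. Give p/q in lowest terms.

4589/730

List convergents until the denominator exceeds the bound:
a_0 = 6: 6/1  (≤ bound)
a_1 = 3: 19/3  (≤ bound)
a_2 = 2: 44/7  (≤ bound)
a_3 = 34: 1515/241  (≤ bound)
a_4 = 3: 4589/730  (≤ bound)
a_5 = 2: 10693/1701  (> 741, stop)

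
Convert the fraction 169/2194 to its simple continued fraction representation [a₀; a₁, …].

[0; 12, 1, 55, 3]

Run the Euclidean algorithm, recording each quotient:
⌊169/2194⌋ = 0, remainder 169
⌊2194/169⌋ = 12, remainder 166
⌊169/166⌋ = 1, remainder 3
⌊166/3⌋ = 55, remainder 1
⌊3/1⌋ = 3, remainder 0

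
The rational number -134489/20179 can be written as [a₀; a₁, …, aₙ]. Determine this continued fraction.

⌊-134489/20179⌋ = -7, remainder 6764
⌊20179/6764⌋ = 2, remainder 6651
⌊6764/6651⌋ = 1, remainder 113
⌊6651/113⌋ = 58, remainder 97
⌊113/97⌋ = 1, remainder 16
⌊97/16⌋ = 6, remainder 1
⌊16/1⌋ = 16, remainder 0

[-7; 2, 1, 58, 1, 6, 16]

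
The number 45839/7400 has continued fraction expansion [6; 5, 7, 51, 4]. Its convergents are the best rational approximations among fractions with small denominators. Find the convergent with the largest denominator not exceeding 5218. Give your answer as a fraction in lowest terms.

a_0 = 6: 6/1  (≤ bound)
a_1 = 5: 31/5  (≤ bound)
a_2 = 7: 223/36  (≤ bound)
a_3 = 51: 11404/1841  (≤ bound)
a_4 = 4: 45839/7400  (> 5218, stop)

11404/1841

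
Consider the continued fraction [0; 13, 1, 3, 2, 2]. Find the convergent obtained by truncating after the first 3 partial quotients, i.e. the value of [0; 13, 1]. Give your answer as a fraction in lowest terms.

1/14

Build up convergents one term at a time:
a_0 = 0: 0/1
a_1 = 13: 1/13
a_2 = 1: 1/14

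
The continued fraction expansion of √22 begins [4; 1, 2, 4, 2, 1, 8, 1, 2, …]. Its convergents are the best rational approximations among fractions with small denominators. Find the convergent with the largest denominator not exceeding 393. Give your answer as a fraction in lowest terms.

List convergents until the denominator exceeds the bound:
a_0 = 4: 4/1  (≤ bound)
a_1 = 1: 5/1  (≤ bound)
a_2 = 2: 14/3  (≤ bound)
a_3 = 4: 61/13  (≤ bound)
a_4 = 2: 136/29  (≤ bound)
a_5 = 1: 197/42  (≤ bound)
a_6 = 8: 1712/365  (≤ bound)
a_7 = 1: 1909/407  (> 393, stop)

1712/365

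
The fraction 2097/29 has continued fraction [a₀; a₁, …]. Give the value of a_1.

3

Repeatedly divide and take the remainder:
⌊2097/29⌋ = 72, remainder 9
⌊29/9⌋ = 3, remainder 2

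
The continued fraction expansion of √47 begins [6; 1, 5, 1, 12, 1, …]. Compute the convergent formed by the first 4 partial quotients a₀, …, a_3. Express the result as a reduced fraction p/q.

Work from the innermost term outward:
Start with 1.
5 + 1/(1/1) = 5 + 1/1 = 6/1
1 + 1/(6/1) = 1 + 1/6 = 7/6
6 + 1/(7/6) = 6 + 6/7 = 48/7

48/7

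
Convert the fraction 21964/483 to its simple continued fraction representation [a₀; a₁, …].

[45; 2, 9, 6, 4]

Repeatedly divide and take the remainder:
21964 ÷ 483 → quotient 45, remainder 229
483 ÷ 229 → quotient 2, remainder 25
229 ÷ 25 → quotient 9, remainder 4
25 ÷ 4 → quotient 6, remainder 1
4 ÷ 1 → quotient 4, remainder 0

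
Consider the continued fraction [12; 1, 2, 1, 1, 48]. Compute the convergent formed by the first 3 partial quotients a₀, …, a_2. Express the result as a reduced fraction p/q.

38/3

Use the convergent recurrence hₖ = aₖ·hₖ₋₁ + hₖ₋₂ (and likewise for the denominators kₖ):
a_0 = 12: 12/1
a_1 = 1: 13/1
a_2 = 2: 38/3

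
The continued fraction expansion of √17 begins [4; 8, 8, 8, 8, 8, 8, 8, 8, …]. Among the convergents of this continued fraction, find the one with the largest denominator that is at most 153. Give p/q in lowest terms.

a_0 = 4: 4/1  (≤ bound)
a_1 = 8: 33/8  (≤ bound)
a_2 = 8: 268/65  (≤ bound)
a_3 = 8: 2177/528  (> 153, stop)

268/65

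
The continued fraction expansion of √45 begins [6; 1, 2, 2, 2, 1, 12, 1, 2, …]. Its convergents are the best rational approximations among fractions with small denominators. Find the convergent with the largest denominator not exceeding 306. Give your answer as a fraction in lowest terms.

2046/305

a_0 = 6: 6/1  (≤ bound)
a_1 = 1: 7/1  (≤ bound)
a_2 = 2: 20/3  (≤ bound)
a_3 = 2: 47/7  (≤ bound)
a_4 = 2: 114/17  (≤ bound)
a_5 = 1: 161/24  (≤ bound)
a_6 = 12: 2046/305  (≤ bound)
a_7 = 1: 2207/329  (> 306, stop)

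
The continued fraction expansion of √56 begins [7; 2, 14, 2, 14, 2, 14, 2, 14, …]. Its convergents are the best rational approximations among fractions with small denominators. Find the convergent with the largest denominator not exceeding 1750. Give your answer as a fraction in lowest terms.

List convergents until the denominator exceeds the bound:
a_0 = 7: 7/1  (≤ bound)
a_1 = 2: 15/2  (≤ bound)
a_2 = 14: 217/29  (≤ bound)
a_3 = 2: 449/60  (≤ bound)
a_4 = 14: 6503/869  (≤ bound)
a_5 = 2: 13455/1798  (> 1750, stop)

6503/869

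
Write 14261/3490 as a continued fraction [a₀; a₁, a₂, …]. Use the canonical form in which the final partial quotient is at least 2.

[4; 11, 1, 1, 2, 7, 8]

Apply division with remainder until the remainder is 0:
⌊14261/3490⌋ = 4, remainder 301
⌊3490/301⌋ = 11, remainder 179
⌊301/179⌋ = 1, remainder 122
⌊179/122⌋ = 1, remainder 57
⌊122/57⌋ = 2, remainder 8
⌊57/8⌋ = 7, remainder 1
⌊8/1⌋ = 8, remainder 0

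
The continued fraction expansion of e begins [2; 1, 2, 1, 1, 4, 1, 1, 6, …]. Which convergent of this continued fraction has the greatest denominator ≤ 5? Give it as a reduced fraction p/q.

11/4

a_0 = 2: 2/1  (≤ bound)
a_1 = 1: 3/1  (≤ bound)
a_2 = 2: 8/3  (≤ bound)
a_3 = 1: 11/4  (≤ bound)
a_4 = 1: 19/7  (> 5, stop)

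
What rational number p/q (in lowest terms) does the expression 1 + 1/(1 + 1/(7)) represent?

Start with 7.
1 + 1/(7/1) = 1 + 1/7 = 8/7
1 + 1/(8/7) = 1 + 7/8 = 15/8

15/8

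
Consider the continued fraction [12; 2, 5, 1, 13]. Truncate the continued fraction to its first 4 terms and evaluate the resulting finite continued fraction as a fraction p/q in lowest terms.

Start with 1.
5 + 1/(1/1) = 5 + 1/1 = 6/1
2 + 1/(6/1) = 2 + 1/6 = 13/6
12 + 1/(13/6) = 12 + 6/13 = 162/13

162/13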